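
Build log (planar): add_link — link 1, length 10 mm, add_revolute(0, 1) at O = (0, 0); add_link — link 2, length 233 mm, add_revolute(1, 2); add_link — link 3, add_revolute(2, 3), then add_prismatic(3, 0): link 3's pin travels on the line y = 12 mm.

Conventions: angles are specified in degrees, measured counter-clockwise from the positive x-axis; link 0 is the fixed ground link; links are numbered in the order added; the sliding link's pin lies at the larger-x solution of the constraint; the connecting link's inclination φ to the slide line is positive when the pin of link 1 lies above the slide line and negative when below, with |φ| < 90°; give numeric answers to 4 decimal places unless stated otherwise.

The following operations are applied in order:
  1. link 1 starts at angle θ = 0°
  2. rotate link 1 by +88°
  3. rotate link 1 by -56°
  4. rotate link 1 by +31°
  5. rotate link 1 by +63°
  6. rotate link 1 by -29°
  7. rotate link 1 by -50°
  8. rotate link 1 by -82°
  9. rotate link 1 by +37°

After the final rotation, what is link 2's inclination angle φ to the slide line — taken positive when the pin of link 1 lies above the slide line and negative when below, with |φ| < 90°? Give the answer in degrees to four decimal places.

geometry: r = 10 mm, L = 233 mm, e = 12 mm; θ starts at 0°
rotate link 1 by +88°: θ ← 0° +88° = 88°
rotate link 1 by -56°: θ ← 88° -56° = 32°
rotate link 1 by +31°: θ ← 32° +31° = 63°
rotate link 1 by +63°: θ ← 63° +63° = 126°
rotate link 1 by -29°: θ ← 126° -29° = 97°
rotate link 1 by -50°: θ ← 97° -50° = 47°
rotate link 1 by -82°: θ ← 47° -82° = -35°
rotate link 1 by +37°: θ ← -35° +37° = 2°
h = r sin θ − e = 0.348995 − 12 = -11.651005
sin φ = h / L = -11.651005 / 233 = -0.05000431
φ = arcsin(-0.05000431) = -2.866231°

-2.8662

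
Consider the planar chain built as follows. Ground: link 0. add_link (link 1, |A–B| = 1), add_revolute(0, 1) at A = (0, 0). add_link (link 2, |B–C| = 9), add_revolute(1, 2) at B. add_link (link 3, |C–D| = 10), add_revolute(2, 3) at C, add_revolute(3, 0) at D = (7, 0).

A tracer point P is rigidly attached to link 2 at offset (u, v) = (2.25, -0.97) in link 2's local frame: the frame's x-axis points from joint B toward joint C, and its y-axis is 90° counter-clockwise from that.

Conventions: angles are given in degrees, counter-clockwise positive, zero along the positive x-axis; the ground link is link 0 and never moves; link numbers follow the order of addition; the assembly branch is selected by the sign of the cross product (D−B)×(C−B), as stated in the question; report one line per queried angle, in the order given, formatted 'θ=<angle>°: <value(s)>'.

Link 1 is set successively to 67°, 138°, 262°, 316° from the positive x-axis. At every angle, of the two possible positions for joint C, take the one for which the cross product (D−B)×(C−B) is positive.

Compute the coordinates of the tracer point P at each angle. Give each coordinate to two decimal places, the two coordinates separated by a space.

A=(0,0), D=(7.00,0)
θ=67°: B = A + 1.00·(cos67°, sin67°) = (0.3907, 0.9205)
θ=67°: |BD| = 6.6731
θ=67°: circle(B,9.00) ∩ circle(D,10.00): a=1.9129, h=8.7944
θ=67°:   candidates: C₊=(3.4985,9.3669) cross=58.685; C₋=(1.0722,-8.0537) cross=-58.685
θ=67°:   branch + wants cross > 0 → take C=(3.4985,9.3669) (cross=58.685)
θ=67°: ex = (C−B)/|BC| = (0.3453,0.9385); ey = (-0.9385,0.3453)
θ=67°: P = B + 2.25·ex + -0.97·ey = (2.0780,2.6972)
θ=138°: B = A + 1.00·(cos138°, sin138°) = (-0.7431, 0.6691)
θ=138°: |BD| = 7.7720
θ=138°: circle(B,9.00) ∩ circle(D,10.00): a=2.6637, h=8.5968
θ=138°:   candidates: C₊=(2.6508,9.0047) cross=66.814; C₋=(1.1705,-8.1251) cross=-66.814
θ=138°:   branch + wants cross > 0 → take C=(2.6508,9.0047) (cross=66.814)
θ=138°: ex = (C−B)/|BC| = (0.3771,0.9262); ey = (-0.9262,0.3771)
θ=138°: P = B + 2.25·ex + -0.97·ey = (1.0037,2.3872)
θ=262°: B = A + 1.00·(cos262°, sin262°) = (-0.1392, -0.9903)
θ=262°: |BD| = 7.2075
θ=262°: circle(B,9.00) ∩ circle(D,10.00): a=2.2857, h=8.7049
θ=262°:   candidates: C₊=(0.9288,7.9461) cross=62.741; C₋=(3.3208,-9.2986) cross=-62.741
θ=262°:   branch + wants cross > 0 → take C=(0.9288,7.9461) (cross=62.741)
θ=262°: ex = (C−B)/|BC| = (0.1187,0.9929); ey = (-0.9929,0.1187)
θ=262°: P = B + 2.25·ex + -0.97·ey = (1.0910,1.1287)
θ=316°: B = A + 1.00·(cos316°, sin316°) = (0.7193, -0.6947)
θ=316°: |BD| = 6.3190
θ=316°: circle(B,9.00) ∩ circle(D,10.00): a=1.6561, h=8.8463
θ=316°:   candidates: C₊=(1.3929,8.2801) cross=55.900; C₋=(3.3379,-9.3053) cross=-55.900
θ=316°:   branch + wants cross > 0 → take C=(1.3929,8.2801) (cross=55.900)
θ=316°: ex = (C−B)/|BC| = (0.0748,0.9972); ey = (-0.9972,0.0748)
θ=316°: P = B + 2.25·ex + -0.97·ey = (1.8550,1.4764)

θ=67°: 2.08 2.70
θ=138°: 1.00 2.39
θ=262°: 1.09 1.13
θ=316°: 1.86 1.48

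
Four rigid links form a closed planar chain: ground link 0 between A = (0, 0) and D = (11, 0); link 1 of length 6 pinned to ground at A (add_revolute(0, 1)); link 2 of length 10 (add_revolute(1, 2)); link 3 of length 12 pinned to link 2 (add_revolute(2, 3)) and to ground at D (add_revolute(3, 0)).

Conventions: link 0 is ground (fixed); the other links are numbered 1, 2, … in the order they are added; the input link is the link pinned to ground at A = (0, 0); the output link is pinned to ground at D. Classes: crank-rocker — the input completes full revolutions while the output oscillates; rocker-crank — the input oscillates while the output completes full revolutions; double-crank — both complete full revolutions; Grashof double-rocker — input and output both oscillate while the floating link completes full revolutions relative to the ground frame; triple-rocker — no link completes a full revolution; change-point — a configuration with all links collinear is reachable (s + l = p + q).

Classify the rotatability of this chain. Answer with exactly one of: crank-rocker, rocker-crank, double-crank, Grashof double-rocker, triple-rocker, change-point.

lengths: ground=11, input=6, coupler=10, output=12
sorted: s=6 (shortest), l=12 (longest), p+q=21
s + l = 18 vs p + q = 21
s + l < p + q (Grashof) with shortest = input link → crank-rocker

crank-rocker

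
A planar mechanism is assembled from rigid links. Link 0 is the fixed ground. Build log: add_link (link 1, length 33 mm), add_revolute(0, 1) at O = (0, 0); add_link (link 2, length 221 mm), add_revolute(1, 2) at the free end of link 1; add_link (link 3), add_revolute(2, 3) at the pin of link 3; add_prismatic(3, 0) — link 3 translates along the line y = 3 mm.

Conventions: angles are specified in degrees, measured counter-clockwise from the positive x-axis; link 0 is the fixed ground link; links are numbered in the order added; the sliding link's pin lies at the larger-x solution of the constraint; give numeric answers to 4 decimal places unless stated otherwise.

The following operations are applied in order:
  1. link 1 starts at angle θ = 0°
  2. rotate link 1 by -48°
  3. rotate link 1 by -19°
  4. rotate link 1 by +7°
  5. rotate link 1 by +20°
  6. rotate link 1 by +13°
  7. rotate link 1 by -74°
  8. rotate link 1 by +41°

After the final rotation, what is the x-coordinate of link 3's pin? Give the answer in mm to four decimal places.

geometry: r = 33 mm, L = 221 mm, e = 3 mm; θ starts at 0°
rotate link 1 by -48°: θ ← 0° -48° = -48°
rotate link 1 by -19°: θ ← -48° -19° = -67°
rotate link 1 by +7°: θ ← -67° +7° = -60°
rotate link 1 by +20°: θ ← -60° +20° = -40°
rotate link 1 by +13°: θ ← -40° +13° = -27°
rotate link 1 by -74°: θ ← -27° -74° = -101°
rotate link 1 by +41°: θ ← -101° +41° = -60°
crank pin P = (r cos θ, r sin θ) = (16.500000, -28.578838)
h = r sin θ − e = -28.578838 − 3 = -31.578838
x = r cos θ + √(L² − h²) = 16.500000 + 218.732204 = 235.232204

235.2322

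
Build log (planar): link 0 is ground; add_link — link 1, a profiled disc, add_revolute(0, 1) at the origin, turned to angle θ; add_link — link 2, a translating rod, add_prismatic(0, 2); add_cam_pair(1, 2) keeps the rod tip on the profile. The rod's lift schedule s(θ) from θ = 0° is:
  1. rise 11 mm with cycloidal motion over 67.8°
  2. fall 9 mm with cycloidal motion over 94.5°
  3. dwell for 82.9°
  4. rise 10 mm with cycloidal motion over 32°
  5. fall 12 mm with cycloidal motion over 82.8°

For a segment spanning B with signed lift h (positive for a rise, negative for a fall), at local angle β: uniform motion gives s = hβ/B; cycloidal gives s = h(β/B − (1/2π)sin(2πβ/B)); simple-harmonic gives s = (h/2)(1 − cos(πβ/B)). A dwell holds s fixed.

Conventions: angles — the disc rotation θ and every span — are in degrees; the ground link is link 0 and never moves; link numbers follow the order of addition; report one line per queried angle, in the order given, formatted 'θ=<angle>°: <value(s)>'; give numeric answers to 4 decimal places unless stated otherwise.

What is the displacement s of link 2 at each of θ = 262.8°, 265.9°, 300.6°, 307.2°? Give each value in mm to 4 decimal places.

seg 1 [0°–67.8°] cycloidal, h=11: full span → s += 11 → s = 11.0000
seg 2 [67.8°–162.3°] cycloidal, h=-9: full span → s += -9 → s = 2.0000
seg 3 [162.3°–245.2°] dwell: s stays 2.0000
seg 4 [245.2°–277.2°] cycloidal, h=10: θ=262.8° here. β=17.6, B=32. 10·(0.5500 − sin(2π·0.5500)/(2π)) = 5.9918 → s = 7.9918
seg 4 [245.2°–277.2°] cycloidal, h=10: θ=265.9° here. β=20.7, B=32. 10·(0.6469 − sin(2π·0.6469)/(2π)) = 7.7377 → s = 9.7377
seg 4 [245.2°–277.2°] cycloidal, h=10: full span → s += 10 → s = 12.0000
seg 5 [277.2°–360°] cycloidal, h=-12: θ=300.6° here. β=23.4, B=82.8. -12·(0.2826 − sin(2π·0.2826)/(2π)) = -1.5214 → s = 10.4786
seg 5 [277.2°–360°] cycloidal, h=-12: θ=307.2° here. β=30, B=82.8. -12·(0.3623 − sin(2π·0.3623)/(2π)) = -2.8941 → s = 9.1059

θ=262.8°: 7.9918
θ=265.9°: 9.7377
θ=300.6°: 10.4786
θ=307.2°: 9.1059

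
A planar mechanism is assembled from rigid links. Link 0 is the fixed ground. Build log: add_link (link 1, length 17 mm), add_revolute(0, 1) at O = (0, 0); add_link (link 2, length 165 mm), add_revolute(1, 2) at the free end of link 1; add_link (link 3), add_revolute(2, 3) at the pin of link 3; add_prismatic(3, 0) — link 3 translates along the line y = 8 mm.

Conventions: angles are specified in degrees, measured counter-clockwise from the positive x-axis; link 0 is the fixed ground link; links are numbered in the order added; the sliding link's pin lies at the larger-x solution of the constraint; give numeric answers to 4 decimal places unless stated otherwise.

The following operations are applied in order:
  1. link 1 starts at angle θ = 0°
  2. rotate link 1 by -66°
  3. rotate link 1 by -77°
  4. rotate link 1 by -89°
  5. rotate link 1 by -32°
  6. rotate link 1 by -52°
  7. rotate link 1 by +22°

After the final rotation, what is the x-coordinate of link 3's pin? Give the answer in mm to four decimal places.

geometry: r = 17 mm, L = 165 mm, e = 8 mm; θ starts at 0°
rotate link 1 by -66°: θ ← 0° -66° = -66°
rotate link 1 by -77°: θ ← -66° -77° = -143°
rotate link 1 by -89°: θ ← -143° -89° = -232°
rotate link 1 by -32°: θ ← -232° -32° = -264°
rotate link 1 by -52°: θ ← -264° -52° = -316°
rotate link 1 by +22°: θ ← -316° +22° = -294°
crank pin P = (r cos θ, r sin θ) = (6.914523, 15.530273)
h = r sin θ − e = 15.530273 − 8 = 7.530273
x = r cos θ + √(L² − h²) = 6.914523 + 164.828077 = 171.742600

171.7426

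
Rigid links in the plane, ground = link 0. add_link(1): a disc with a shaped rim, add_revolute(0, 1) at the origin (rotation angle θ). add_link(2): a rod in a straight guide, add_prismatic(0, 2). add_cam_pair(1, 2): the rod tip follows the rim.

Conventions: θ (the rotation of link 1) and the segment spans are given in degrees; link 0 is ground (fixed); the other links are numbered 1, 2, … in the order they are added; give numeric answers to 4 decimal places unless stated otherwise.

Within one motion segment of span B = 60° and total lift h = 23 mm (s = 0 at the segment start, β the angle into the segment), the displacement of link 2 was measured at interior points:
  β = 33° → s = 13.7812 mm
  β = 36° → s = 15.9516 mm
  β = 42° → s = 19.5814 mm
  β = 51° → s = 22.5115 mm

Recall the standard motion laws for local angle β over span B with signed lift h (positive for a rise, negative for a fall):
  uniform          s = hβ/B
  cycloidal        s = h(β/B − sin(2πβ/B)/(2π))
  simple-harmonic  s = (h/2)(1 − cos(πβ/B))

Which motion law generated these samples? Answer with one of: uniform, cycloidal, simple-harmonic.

candidates at β/B = r: uniform s = h·r (linear in β); cycloidal s = h·(r − sin(2πr)/(2π)); simple-harmonic s = (h/2)(1 − cos(πr))
β=33°: printed 13.7812 | uniform 12.6500, cycloidal 13.7812, simple-harmonic 13.2990
β=36°: printed 15.9516 | uniform 13.8000, cycloidal 15.9516, simple-harmonic 15.0537
β=42°: printed 19.5814 | uniform 16.1000, cycloidal 19.5814, simple-harmonic 18.2595
β=51°: printed 22.5115 | uniform 19.5500, cycloidal 22.5115, simple-harmonic 21.7466
only one law matches every sample → cycloidal

cycloidal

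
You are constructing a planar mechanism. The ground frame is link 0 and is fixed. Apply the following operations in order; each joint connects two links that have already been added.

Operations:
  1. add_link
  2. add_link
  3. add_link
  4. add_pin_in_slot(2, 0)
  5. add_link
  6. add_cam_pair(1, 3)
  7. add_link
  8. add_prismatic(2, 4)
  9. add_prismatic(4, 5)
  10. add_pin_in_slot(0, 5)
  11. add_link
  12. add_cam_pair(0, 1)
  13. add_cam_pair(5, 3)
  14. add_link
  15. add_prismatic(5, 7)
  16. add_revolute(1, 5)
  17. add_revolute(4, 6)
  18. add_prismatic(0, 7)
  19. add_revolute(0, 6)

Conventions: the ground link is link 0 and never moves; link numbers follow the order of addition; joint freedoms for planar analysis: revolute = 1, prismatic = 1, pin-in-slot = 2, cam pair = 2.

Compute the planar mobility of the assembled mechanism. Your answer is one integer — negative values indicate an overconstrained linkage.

(L,J1,J2)=(1,0,0); link0 fixed
link1: (2,0,0)
link2: (3,0,0)
link3: (4,0,0)
PS 2-0 [J2]: (4,0,1)
link4: (5,0,1)
C 1-3 [J2]: (5,0,2)
link5: (6,0,2)
P 2-4 [J1]: (6,1,2)
P 4-5 [J1]: (6,2,2)
PS 0-5 [J2]: (6,2,3)
link6: (7,2,3)
C 0-1 [J2]: (7,2,4)
C 5-3 [J2]: (7,2,5)
link7: (8,2,5)
P 5-7 [J1]: (8,3,5)
R 1-5 [J1]: (8,4,5)
R 4-6 [J1]: (8,5,5)
P 0-7 [J1]: (8,6,5)
R 0-6 [J1]: (8,7,5)
Grübler: 3·7 − 2·7 − 5 = 2

M = 2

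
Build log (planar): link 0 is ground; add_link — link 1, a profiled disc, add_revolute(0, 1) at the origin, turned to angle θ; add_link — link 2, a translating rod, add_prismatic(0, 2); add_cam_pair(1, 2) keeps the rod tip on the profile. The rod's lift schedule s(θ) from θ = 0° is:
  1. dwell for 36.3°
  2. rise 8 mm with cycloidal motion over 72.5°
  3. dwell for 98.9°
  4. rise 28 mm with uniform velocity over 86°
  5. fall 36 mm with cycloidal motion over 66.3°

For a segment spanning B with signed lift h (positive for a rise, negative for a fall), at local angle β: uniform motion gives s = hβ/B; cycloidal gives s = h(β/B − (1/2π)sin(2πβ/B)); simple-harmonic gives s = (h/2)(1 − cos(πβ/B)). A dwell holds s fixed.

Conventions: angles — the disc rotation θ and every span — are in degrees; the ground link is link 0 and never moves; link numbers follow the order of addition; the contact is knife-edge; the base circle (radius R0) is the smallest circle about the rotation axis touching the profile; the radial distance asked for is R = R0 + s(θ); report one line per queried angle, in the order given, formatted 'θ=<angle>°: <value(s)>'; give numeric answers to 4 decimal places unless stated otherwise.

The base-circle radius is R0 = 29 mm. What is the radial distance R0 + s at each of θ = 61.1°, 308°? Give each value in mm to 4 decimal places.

seg 1 [0°–36.3°] dwell: s stays 0.0000
seg 2 [36.3°–108.8°] cycloidal, h=8: θ=61.1° here. β=24.8, B=72.5. 8·(0.3421 − sin(2π·0.3421)/(2π)) = 1.6705 → s = 1.6705
seg 2 [36.3°–108.8°] cycloidal, h=8: full span → s += 8 → s = 8.0000
seg 3 [108.8°–207.7°] dwell: s stays 8.0000
seg 4 [207.7°–293.7°] uniform, h=28: full span → s += 28 → s = 36.0000
seg 5 [293.7°–360°] cycloidal, h=-36: θ=308° here. β=14.3, B=66.3. -36·(0.2157 − sin(2π·0.2157)/(2π)) = -2.1678 → s = 33.8322
θ=61.1°: R = R0 + s = 29 + 1.6705 = 30.6705
θ=308°: R = R0 + s = 29 + 33.8322 = 62.8322

θ=61.1°: 30.6705
θ=308°: 62.8322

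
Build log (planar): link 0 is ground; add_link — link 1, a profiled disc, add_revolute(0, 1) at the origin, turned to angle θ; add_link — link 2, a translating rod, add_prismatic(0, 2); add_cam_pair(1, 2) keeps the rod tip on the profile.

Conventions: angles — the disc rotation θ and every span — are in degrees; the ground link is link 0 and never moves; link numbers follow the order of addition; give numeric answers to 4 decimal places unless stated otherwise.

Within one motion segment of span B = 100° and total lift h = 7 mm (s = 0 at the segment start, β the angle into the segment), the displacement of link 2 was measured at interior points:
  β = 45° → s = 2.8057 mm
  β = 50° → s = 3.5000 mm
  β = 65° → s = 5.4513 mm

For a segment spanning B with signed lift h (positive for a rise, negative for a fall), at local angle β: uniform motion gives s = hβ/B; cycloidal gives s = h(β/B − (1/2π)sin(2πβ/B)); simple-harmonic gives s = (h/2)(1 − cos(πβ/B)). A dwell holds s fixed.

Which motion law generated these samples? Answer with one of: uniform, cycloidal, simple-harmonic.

candidates at β/B = r: uniform s = h·r (linear in β); cycloidal s = h·(r − sin(2πr)/(2π)); simple-harmonic s = (h/2)(1 − cos(πr))
β=45°: printed 2.8057 | uniform 3.1500, cycloidal 2.8057, simple-harmonic 2.9525
β=50°: printed 3.5000 | uniform 3.5000, cycloidal 3.5000, simple-harmonic 3.5000
β=65°: printed 5.4513 | uniform 4.5500, cycloidal 5.4513, simple-harmonic 5.0890
only one law matches every sample → cycloidal

cycloidal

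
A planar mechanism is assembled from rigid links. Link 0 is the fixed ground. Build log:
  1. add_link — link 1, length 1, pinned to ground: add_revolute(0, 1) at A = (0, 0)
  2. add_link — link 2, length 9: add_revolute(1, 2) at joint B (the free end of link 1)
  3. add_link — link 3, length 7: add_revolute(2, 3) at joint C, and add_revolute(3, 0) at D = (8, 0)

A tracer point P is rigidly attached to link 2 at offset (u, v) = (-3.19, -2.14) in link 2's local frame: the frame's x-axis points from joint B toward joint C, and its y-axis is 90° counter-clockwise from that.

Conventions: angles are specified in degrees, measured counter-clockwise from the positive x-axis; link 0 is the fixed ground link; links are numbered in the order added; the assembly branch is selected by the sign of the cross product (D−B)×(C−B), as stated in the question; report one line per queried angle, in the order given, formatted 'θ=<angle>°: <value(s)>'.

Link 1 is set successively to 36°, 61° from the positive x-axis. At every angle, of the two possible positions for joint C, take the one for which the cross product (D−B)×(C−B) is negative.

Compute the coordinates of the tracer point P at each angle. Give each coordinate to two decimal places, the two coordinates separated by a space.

A=(0,0), D=(8.00,0)
θ=36°: B = A + 1.00·(cos36°, sin36°) = (0.8090, 0.5878)
θ=36°: |BD| = 7.2150
θ=36°: circle(B,9.00) ∩ circle(D,7.00): a=5.8251, h=6.8606
θ=36°:   candidates: C₊=(7.1737,6.9511) cross=49.499; C₋=(6.0558,-6.7246) cross=-49.499
θ=36°:   branch - wants cross < 0 → take C=(6.0558,-6.7246) (cross=-49.499)
θ=36°: ex = (C−B)/|BC| = (0.5830,-0.8125); ey = (0.8125,0.5830)
θ=36°: P = B + -3.19·ex + -2.14·ey = (-2.7894,1.9320)
θ=61°: B = A + 1.00·(cos61°, sin61°) = (0.4848, 0.8746)
θ=61°: |BD| = 7.5659
θ=61°: circle(B,9.00) ∩ circle(D,7.00): a=5.8977, h=6.7983
θ=61°:   candidates: C₊=(7.1289,6.9456) cross=51.435; C₋=(5.5571,-6.5599) cross=-51.435
θ=61°:   branch - wants cross < 0 → take C=(5.5571,-6.5599) (cross=-51.435)
θ=61°: ex = (C−B)/|BC| = (0.5636,-0.8261); ey = (0.8261,0.5636)
θ=61°: P = B + -3.19·ex + -2.14·ey = (-3.0808,2.3037)

θ=36°: -2.79 1.93
θ=61°: -3.08 2.30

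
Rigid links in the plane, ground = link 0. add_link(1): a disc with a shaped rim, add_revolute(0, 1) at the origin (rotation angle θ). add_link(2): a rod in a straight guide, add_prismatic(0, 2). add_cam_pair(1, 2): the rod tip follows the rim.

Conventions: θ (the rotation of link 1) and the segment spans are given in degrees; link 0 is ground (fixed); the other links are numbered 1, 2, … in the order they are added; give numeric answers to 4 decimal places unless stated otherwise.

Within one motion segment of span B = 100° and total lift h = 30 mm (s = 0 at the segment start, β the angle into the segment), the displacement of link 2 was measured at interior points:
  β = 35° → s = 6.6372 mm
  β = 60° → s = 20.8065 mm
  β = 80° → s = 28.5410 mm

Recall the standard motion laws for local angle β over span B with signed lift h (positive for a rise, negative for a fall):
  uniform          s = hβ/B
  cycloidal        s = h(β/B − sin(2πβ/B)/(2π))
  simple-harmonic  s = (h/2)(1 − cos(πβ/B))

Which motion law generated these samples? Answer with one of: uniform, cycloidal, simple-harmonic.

candidates at β/B = r: uniform s = h·r (linear in β); cycloidal s = h·(r − sin(2πr)/(2π)); simple-harmonic s = (h/2)(1 − cos(πr))
β=35°: printed 6.6372 | uniform 10.5000, cycloidal 6.6372, simple-harmonic 8.1901
β=60°: printed 20.8065 | uniform 18.0000, cycloidal 20.8065, simple-harmonic 19.6353
β=80°: printed 28.5410 | uniform 24.0000, cycloidal 28.5410, simple-harmonic 27.1353
only one law matches every sample → cycloidal

cycloidal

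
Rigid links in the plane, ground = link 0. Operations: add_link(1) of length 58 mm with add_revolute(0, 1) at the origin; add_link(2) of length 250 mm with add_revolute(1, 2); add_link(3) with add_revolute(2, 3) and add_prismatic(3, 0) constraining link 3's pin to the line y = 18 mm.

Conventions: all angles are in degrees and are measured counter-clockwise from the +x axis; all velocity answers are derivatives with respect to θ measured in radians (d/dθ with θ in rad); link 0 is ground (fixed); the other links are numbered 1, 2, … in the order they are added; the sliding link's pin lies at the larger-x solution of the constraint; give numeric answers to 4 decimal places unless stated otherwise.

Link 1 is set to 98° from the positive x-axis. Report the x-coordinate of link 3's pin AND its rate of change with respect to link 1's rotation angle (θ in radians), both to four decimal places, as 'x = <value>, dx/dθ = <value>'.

geometry: r = 58 mm, L = 250 mm, e = 18 mm
crank pin P = (r cos θ, r sin θ) = (-8.072040, 57.435548)
h = r sin θ − e = 57.435548 − 18 = 39.435548
x = r cos θ + √(L² − h²) = -8.072040 + 246.870082 = 238.798042
dx/dθ = −r sin θ − h·r cos θ/√(L² − h²) (θ in radians; h = 39.435548) = -56.146103

x = 238.7980, dx/dθ = -56.1461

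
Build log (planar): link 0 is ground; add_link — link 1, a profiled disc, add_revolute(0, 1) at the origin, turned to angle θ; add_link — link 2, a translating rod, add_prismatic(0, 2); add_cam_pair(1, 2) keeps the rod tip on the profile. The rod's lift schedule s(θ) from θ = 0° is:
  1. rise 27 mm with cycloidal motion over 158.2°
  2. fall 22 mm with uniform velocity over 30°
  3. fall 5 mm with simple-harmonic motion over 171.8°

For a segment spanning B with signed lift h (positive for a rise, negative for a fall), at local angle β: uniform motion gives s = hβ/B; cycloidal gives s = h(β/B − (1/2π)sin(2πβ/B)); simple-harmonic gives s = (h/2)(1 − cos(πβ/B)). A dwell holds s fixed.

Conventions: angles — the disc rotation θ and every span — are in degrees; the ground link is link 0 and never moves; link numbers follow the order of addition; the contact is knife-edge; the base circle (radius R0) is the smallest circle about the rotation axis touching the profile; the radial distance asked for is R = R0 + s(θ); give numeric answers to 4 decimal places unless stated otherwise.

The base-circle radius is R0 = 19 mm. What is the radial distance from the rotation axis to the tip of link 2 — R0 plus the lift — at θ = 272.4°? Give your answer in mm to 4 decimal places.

seg 1 [0°–158.2°] cycloidal, h=27: full span → s += 27 → s = 27.0000
seg 2 [158.2°–188.2°] uniform, h=-22: full span → s += -22 → s = 5.0000
seg 3 [188.2°–360°] simple-harmonic, h=-5: θ=272.4° here. β=84.2, B=171.8. -5/2·(1 − cos(π·0.4901)) = -2.4223 → s = 2.5777
R = R0 + s = 19 + 2.5777 = 21.5777

21.5777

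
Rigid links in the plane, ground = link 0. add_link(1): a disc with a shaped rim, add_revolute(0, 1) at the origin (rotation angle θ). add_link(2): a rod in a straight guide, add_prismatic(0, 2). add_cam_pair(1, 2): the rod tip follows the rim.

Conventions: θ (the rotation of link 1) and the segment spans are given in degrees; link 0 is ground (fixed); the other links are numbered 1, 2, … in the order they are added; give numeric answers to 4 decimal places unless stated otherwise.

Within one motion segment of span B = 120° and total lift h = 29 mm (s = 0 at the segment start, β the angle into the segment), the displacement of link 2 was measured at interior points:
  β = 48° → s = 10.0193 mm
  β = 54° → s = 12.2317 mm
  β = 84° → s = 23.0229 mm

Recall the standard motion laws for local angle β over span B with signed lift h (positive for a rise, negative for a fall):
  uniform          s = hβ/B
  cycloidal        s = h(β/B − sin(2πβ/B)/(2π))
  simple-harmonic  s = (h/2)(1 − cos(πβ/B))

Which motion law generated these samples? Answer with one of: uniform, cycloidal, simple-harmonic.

candidates at β/B = r: uniform s = h·r (linear in β); cycloidal s = h·(r − sin(2πr)/(2π)); simple-harmonic s = (h/2)(1 − cos(πr))
β=48°: printed 10.0193 | uniform 11.6000, cycloidal 8.8871, simple-harmonic 10.0193
β=54°: printed 12.2317 | uniform 13.0500, cycloidal 11.6237, simple-harmonic 12.2317
β=84°: printed 23.0229 | uniform 20.3000, cycloidal 24.6896, simple-harmonic 23.0229
only one law matches every sample → simple-harmonic

simple-harmonic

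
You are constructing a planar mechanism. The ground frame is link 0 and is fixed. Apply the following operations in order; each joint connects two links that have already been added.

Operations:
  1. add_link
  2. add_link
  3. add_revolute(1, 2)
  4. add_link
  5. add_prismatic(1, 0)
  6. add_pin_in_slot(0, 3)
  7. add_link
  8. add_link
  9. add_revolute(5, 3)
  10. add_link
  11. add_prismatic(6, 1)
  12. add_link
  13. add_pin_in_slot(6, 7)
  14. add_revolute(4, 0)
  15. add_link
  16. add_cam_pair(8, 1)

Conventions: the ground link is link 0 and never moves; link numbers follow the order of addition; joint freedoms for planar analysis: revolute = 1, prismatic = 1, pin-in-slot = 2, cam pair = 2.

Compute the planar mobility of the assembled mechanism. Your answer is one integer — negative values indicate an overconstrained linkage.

link 0 = ground. State L|J1|J2 = 1|0|0
+link1  2|0|0
+link2  3|0|0
R(1,2) f=1→J1  3|1|0
+link3  4|1|0
P(1,0) f=1→J1  4|2|0
PS(0,3) f=2→J2  4|2|1
+link4  5|2|1
+link5  6|2|1
R(5,3) f=1→J1  6|3|1
+link6  7|3|1
P(6,1) f=1→J1  7|4|1
+link7  8|4|1
PS(6,7) f=2→J2  8|4|2
R(4,0) f=1→J1  8|5|2
+link8  9|5|2
C(8,1) f=2→J2  9|5|3
M = 3(9−1)−2·5−3 = 24−10−3 = 11

M = 11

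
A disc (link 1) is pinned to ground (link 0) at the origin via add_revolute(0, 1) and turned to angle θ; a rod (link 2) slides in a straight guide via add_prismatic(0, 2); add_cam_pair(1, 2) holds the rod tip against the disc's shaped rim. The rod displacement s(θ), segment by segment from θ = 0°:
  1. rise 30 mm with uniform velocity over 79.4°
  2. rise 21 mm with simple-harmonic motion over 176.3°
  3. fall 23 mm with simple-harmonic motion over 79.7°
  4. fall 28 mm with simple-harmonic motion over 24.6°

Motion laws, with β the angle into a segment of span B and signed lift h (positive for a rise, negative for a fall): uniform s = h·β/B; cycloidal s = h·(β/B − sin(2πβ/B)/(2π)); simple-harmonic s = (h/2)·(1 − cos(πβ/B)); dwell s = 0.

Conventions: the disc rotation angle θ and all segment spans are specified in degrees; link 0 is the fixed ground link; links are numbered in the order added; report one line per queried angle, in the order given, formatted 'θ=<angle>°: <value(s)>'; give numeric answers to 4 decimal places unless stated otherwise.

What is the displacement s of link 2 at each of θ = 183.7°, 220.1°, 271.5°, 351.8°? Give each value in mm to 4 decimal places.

segment 1 (0° to 79.4°, uniform, h = 30) is passed completely: s = 0.0000 + (30) = 30.0000
θ = 183.7° falls in segment 2 (79.4° to 255.7°, simple-harmonic, h = 21): β = 183.7 − 79.4 = 104.3°, B = 176.3°; Δs = 21/2·(1 − cos(π·0.5916)) = 13.4802; s = 30.0000 + 13.4802 = 43.4802
θ = 220.1° falls in segment 2 (79.4° to 255.7°, simple-harmonic, h = 21): β = 220.1 − 79.4 = 140.7°, B = 176.3°; Δs = 21/2·(1 − cos(π·0.7981)) = 18.9571; s = 30.0000 + 18.9571 = 48.9571
segment 2 (79.4° to 255.7°, simple-harmonic, h = 21) is passed completely: s = 30.0000 + (21) = 51.0000
θ = 271.5° falls in segment 3 (255.7° to 335.4°, simple-harmonic, h = -23): β = 271.5 − 255.7 = 15.8°, B = 79.7°; Δs = -23/2·(1 − cos(π·0.1982)) = -2.1591; s = 51.0000 − 2.1591 = 48.8409
segment 3 (255.7° to 335.4°, simple-harmonic, h = -23) is passed completely: s = 51.0000 + (-23) = 28.0000
θ = 351.8° falls in segment 4 (335.4° to 360°, simple-harmonic, h = -28): β = 351.8 − 335.4 = 16.4°, B = 24.6°; Δs = -28/2·(1 − cos(π·0.6667)) = -21.0000; s = 28.0000 − 21.0000 = 7.0000

θ=183.7°: 43.4802
θ=220.1°: 48.9571
θ=271.5°: 48.8409
θ=351.8°: 7.0000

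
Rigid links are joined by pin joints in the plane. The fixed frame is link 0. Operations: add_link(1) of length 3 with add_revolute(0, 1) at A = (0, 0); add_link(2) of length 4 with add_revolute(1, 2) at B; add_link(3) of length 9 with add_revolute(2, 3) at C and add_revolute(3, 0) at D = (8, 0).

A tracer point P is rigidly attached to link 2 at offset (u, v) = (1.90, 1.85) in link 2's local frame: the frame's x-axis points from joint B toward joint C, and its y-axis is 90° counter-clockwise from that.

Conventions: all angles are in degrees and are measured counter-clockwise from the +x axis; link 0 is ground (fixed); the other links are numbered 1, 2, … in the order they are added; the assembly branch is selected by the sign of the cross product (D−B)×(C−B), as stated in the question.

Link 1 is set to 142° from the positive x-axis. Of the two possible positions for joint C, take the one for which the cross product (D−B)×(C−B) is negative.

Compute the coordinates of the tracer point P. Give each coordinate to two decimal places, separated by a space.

A=(0,0), D=(8.00,0)
B = A + 3.00·(cos142°, sin142°) = (-2.3640, 1.8470)
|BD| = 10.5273
circle(B,4.00) ∩ circle(D,9.00): a=2.1765, h=3.3560
  candidates: C₊=(0.3675,4.7691) cross=35.330; C₋=(-0.8101,-1.8389) cross=-35.330
  branch - wants cross < 0 → take C=(-0.8101,-1.8389) (cross=-35.330)
ex = (C−B)/|BC| = (0.3885,-0.9215); ey = (0.9215,0.3885)
P = B + 1.90·ex + 1.85·ey = (0.0788,0.8149)

0.08 0.81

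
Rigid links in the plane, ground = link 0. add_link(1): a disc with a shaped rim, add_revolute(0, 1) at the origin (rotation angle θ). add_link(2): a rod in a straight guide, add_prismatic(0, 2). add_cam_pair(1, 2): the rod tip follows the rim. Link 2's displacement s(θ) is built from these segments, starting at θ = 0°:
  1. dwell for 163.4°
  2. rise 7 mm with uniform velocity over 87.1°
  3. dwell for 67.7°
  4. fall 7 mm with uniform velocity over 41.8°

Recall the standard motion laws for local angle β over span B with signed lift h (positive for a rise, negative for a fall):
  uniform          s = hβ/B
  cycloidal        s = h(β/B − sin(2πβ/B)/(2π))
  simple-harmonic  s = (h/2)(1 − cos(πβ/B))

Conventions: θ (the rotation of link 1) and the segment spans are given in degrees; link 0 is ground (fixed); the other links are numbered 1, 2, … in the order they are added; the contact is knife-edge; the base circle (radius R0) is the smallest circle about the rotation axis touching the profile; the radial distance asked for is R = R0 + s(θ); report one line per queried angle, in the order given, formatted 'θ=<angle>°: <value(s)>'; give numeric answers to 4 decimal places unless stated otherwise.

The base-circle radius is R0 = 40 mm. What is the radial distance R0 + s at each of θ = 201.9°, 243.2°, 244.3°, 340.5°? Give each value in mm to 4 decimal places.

segment 1 (0° to 163.4°, dwell): s unchanged at 0.0000
θ = 201.9° falls in segment 2 (163.4° to 250.5°, uniform, h = 7): β = 201.9 − 163.4 = 38.5°, B = 87.1°; Δs = 7·38.5/87.1 = 3.0941; s = 0.0000 + 3.0941 = 3.0941
θ = 243.2° falls in segment 2 (163.4° to 250.5°, uniform, h = 7): β = 243.2 − 163.4 = 79.8°, B = 87.1°; Δs = 7·79.8/87.1 = 6.4133; s = 0.0000 + 6.4133 = 6.4133
θ = 244.3° falls in segment 2 (163.4° to 250.5°, uniform, h = 7): β = 244.3 − 163.4 = 80.9°, B = 87.1°; Δs = 7·80.9/87.1 = 6.5017; s = 0.0000 + 6.5017 = 6.5017
segment 2 (163.4° to 250.5°, uniform, h = 7) is passed completely: s = 0.0000 + (7) = 7.0000
segment 3 (250.5° to 318.2°, dwell): s unchanged at 7.0000
θ = 340.5° falls in segment 4 (318.2° to 360°, uniform, h = -7): β = 340.5 − 318.2 = 22.3°, B = 41.8°; Δs = -7·22.3/41.8 = -3.7344; s = 7.0000 − 3.7344 = 3.2656
θ=201.9°: R = R0 + s = 40 + 3.0941 = 43.0941
θ=243.2°: R = R0 + s = 40 + 6.4133 = 46.4133
θ=244.3°: R = R0 + s = 40 + 6.5017 = 46.5017
θ=340.5°: R = R0 + s = 40 + 3.2656 = 43.2656

θ=201.9°: 43.0941
θ=243.2°: 46.4133
θ=244.3°: 46.5017
θ=340.5°: 43.2656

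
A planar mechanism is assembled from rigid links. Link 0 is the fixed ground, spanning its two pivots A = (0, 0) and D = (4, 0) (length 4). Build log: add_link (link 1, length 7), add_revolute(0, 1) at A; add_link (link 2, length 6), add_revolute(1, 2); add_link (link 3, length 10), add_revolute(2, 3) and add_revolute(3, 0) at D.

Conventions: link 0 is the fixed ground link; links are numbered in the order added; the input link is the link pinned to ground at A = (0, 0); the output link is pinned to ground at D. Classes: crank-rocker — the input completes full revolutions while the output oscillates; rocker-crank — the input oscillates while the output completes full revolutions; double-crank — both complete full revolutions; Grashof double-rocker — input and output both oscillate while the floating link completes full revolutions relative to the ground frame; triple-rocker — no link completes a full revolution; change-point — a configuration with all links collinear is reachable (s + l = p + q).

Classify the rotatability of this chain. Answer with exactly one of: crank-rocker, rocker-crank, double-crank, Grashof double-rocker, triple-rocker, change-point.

lengths: ground=4, input=7, coupler=6, output=10
sorted: s=4 (shortest), l=10 (longest), p+q=13
s + l = 14 vs p + q = 13
s + l > p + q → non-Grashof → no link fully rotates → triple-rocker

triple-rocker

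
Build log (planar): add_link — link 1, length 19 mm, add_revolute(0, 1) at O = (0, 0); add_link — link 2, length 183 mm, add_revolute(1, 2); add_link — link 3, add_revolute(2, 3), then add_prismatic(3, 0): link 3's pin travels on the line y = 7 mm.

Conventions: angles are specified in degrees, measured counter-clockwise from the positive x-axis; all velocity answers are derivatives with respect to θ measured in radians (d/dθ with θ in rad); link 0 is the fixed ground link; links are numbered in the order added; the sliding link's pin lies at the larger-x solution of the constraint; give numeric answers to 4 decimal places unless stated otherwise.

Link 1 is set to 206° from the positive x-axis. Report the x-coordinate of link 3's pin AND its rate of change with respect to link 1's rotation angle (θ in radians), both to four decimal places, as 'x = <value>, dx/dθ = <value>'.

geometry: r = 19 mm, L = 183 mm, e = 7 mm
crank pin P = (r cos θ, r sin θ) = (-17.077087, -8.329052)
h = r sin θ − e = -8.329052 − 7 = -15.329052
x = r cos θ + √(L² − h²) = -17.077087 + 182.356848 = 165.279762
dx/dθ = −r sin θ − h·r cos θ/√(L² − h²) (θ in radians; h = -15.329052) = 6.893539

x = 165.2798, dx/dθ = 6.8935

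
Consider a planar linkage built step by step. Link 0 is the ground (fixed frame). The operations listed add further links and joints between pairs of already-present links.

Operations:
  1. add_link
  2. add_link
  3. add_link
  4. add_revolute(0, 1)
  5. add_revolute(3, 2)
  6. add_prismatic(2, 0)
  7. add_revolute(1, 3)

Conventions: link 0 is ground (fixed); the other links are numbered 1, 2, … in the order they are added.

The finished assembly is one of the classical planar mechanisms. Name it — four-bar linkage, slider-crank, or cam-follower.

links: 4 (incl. ground); joints: 3 revolute, 1 prismatic, 0 higher (cam) pair, forming one closed loop
4 links, 3 revolutes + 1 prismatic in one loop → slider-crank

slider-crank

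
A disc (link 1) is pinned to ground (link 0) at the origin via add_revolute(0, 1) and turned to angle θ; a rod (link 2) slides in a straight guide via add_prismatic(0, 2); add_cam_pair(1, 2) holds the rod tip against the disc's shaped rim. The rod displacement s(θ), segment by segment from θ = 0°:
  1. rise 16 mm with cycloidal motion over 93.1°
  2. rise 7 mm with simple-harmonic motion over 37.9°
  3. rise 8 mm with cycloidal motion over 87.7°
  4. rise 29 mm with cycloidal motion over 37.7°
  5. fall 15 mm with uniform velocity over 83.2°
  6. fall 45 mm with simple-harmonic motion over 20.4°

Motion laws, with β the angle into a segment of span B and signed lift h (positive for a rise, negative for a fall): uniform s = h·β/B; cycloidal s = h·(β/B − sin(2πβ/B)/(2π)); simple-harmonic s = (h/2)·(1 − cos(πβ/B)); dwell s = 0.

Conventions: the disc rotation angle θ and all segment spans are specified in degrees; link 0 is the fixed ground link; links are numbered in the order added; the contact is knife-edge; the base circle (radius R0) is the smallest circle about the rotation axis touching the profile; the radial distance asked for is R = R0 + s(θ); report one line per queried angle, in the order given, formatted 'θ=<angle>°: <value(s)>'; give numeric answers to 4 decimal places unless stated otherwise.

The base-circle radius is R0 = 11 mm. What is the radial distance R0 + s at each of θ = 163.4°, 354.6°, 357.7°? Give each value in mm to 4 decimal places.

segment 1 (0° to 93.1°, cycloidal, h = 16) is passed completely: s = 0.0000 + (16) = 16.0000
segment 2 (93.1° to 131°, simple-harmonic, h = 7) is passed completely: s = 16.0000 + (7) = 23.0000
θ = 163.4° falls in segment 3 (131° to 218.7°, cycloidal, h = 8): β = 163.4 − 131 = 32.4°, B = 87.7°; Δs = 8·(0.3694 − sin(2π·0.3694)/(2π)) = 2.0243; s = 23.0000 + 2.0243 = 25.0243
segment 3 (131° to 218.7°, cycloidal, h = 8) is passed completely: s = 23.0000 + (8) = 31.0000
segment 4 (218.7° to 256.4°, cycloidal, h = 29) is passed completely: s = 31.0000 + (29) = 60.0000
segment 5 (256.4° to 339.6°, uniform, h = -15) is passed completely: s = 60.0000 + (-15) = 45.0000
θ = 354.6° falls in segment 6 (339.6° to 360°, simple-harmonic, h = -45): β = 354.6 − 339.6 = 15°, B = 20.4°; Δs = -45/2·(1 − cos(π·0.7353)) = -37.6582; s = 45.0000 − 37.6582 = 7.3418
θ = 357.7° falls in segment 6 (339.6° to 360°, simple-harmonic, h = -45): β = 357.7 − 339.6 = 18.1°, B = 20.4°; Δs = -45/2·(1 − cos(π·0.8873)) = -43.6033; s = 45.0000 − 43.6033 = 1.3967
θ=163.4°: R = R0 + s = 11 + 25.0243 = 36.0243
θ=354.6°: R = R0 + s = 11 + 7.3418 = 18.3418
θ=357.7°: R = R0 + s = 11 + 1.3967 = 12.3967

θ=163.4°: 36.0243
θ=354.6°: 18.3418
θ=357.7°: 12.3967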